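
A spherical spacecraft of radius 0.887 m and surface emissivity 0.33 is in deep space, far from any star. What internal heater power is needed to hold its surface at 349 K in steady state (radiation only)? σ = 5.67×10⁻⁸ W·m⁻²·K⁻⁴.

P ≈ 2740 W

P = εσ·4πr²·T⁴.
4πr² = 9.887 m²; T⁴ = 1.484×10¹⁰ K⁴.
P = 0.33·5.67×10⁻⁸·9.887·1.484×10¹⁰.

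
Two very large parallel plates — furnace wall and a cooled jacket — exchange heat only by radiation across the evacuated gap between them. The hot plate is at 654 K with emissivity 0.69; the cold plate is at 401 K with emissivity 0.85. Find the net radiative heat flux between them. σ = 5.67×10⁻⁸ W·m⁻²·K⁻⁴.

q ≈ 5480 W/m²

For two infinite grey parallel plates, q = σ(T₁⁴ − T₂⁴)/(1/ε₁ + 1/ε₂ − 1).
T₁⁴ − T₂⁴ = 1.829×10¹¹ − 2.586×10¹⁰ = 1.571×10¹¹ K⁴.
1/ε₁ + 1/ε₂ − 1 = 1.449 + 1.176 − 1 = 1.626.
q = 5.67×10⁻⁸ × 1.571×10¹¹ / 1.626.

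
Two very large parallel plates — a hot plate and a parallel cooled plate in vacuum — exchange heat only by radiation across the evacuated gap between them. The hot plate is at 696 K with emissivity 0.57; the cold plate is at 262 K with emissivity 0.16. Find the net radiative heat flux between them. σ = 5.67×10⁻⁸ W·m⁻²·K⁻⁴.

For two infinite grey parallel plates, q = σ(T₁⁴ − T₂⁴)/(1/ε₁ + 1/ε₂ − 1).
T₁⁴ − T₂⁴ = 2.347×10¹¹ − 4.712×10⁹ = 2.299×10¹¹ K⁴.
1/ε₁ + 1/ε₂ − 1 = 1.754 + 6.250 − 1 = 7.004.
q = 5.67×10⁻⁸ × 2.299×10¹¹ / 7.004.

q ≈ 1860 W/m²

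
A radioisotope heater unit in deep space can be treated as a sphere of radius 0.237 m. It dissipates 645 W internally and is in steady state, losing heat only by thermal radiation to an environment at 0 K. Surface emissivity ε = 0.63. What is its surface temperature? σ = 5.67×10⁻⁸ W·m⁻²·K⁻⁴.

T ≈ 400 K

Steady state: internal power = radiated power, P = εσA T⁴.
Radiating area A = 4πr² = 0.7058 m².
T⁴ = P/(εσA) = 645/(0.63·5.67×10⁻⁸·0.7058) = 2.558×10¹⁰ K⁴.
T = (2.558×10¹⁰)^(1/4).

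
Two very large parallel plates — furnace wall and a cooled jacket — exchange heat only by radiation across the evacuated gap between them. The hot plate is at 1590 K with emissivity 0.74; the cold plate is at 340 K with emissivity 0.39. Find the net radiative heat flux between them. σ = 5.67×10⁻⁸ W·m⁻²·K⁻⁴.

q ≈ 1.24×10⁵ W/m²

For two infinite grey parallel plates, q = σ(T₁⁴ − T₂⁴)/(1/ε₁ + 1/ε₂ − 1).
T₁⁴ − T₂⁴ = 6.391×10¹² − 1.336×10¹⁰ = 6.378×10¹² K⁴.
1/ε₁ + 1/ε₂ − 1 = 1.351 + 2.564 − 1 = 2.915.
q = 5.67×10⁻⁸ × 6.378×10¹² / 2.915.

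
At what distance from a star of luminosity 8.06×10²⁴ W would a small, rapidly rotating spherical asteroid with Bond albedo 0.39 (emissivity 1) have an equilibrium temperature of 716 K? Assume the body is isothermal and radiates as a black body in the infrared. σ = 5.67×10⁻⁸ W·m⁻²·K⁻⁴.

For an isothermal black-emitting sphere, (1−a)S·πr² = σ·4πr²·T⁴ ⇒ S = 4σT⁴/(1−a).
S = 4·5.67×10⁻⁸·(716)⁴/0.610 = 97720 W/m².
Flux falls as S = L/(4πd²), so d = √(L/(4πS)) = √(8.06×10²⁴/(4π·97720)).

d ≈ 2.56×10⁹ m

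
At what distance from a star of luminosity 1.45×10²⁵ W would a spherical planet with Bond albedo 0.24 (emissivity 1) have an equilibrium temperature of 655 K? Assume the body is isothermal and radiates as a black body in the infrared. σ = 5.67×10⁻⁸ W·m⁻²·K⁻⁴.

For an isothermal black-emitting sphere, (1−a)S·πr² = σ·4πr²·T⁴ ⇒ S = 4σT⁴/(1−a).
S = 4·5.67×10⁻⁸·(655)⁴/0.760 = 54930 W/m².
Flux falls as S = L/(4πd²), so d = √(L/(4πS)) = √(1.45×10²⁵/(4π·54930)).

d ≈ 4.58×10⁹ m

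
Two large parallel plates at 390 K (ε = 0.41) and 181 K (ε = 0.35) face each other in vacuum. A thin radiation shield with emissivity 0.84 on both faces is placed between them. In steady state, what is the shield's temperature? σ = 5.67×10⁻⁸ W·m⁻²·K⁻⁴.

In steady state the net flux on the hot side equals that on the cold side.
σ(T₁⁴−T_s⁴)/D₁ = σ(T_s⁴−T₂⁴)/D₂, with D₁ = 1/ε₁+1/ε_s−1 = 2.630, D₂ = 1/ε_s+1/ε₂−1 = 3.048.
Solve for T_s⁴: T_s⁴ = (D₂·T₁⁴ + D₁·T₂⁴)/(D₁+D₂) = 1.292×10¹⁰ K⁴.

T_s ≈ 337 K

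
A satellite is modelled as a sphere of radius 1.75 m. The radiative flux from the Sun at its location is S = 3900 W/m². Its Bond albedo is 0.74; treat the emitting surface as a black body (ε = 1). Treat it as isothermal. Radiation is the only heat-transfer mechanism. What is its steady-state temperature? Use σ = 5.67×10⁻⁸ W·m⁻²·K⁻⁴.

T ≈ 259 K

At equilibrium, absorbed power = emitted power.
Absorbing cross-section = πr² = 9.621 m²; emitting surface = 4πr² = 38.48 m² (ratio 4).
(1−a)S·A_cross = εσ·A_surf·T⁴  ⇒  T⁴ = (1−a)S/(4σ).
T⁴ = 0.260·3900/(4·5.67×10⁻⁸) = 4.471×10⁹ K⁴.
T = (4.471×10⁹)^(1/4).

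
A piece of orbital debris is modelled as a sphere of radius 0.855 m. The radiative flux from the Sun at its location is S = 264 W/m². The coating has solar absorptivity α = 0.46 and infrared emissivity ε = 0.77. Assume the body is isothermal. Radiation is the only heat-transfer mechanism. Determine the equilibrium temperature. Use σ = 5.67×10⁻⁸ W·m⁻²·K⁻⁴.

T ≈ 162 K

At equilibrium, absorbed power = emitted power.
Absorbing cross-section = πr² = 2.297 m²; emitting surface = 4πr² = 9.186 m² (ratio 4).
αS·A_cross = εσ·A_surf·T⁴  ⇒  T⁴ = αS/(ε·4σ).
T⁴ = 0.460·264/(0.77·4·5.67×10⁻⁸) = 6.954×10⁸ K⁴.
T = (6.954×10⁸)^(1/4).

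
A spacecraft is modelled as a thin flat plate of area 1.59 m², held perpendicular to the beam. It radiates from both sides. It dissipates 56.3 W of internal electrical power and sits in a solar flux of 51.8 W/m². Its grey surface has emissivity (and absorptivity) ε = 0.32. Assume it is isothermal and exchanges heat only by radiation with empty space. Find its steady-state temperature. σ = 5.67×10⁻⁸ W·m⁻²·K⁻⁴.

At steady state, absorbed solar power + internal power = radiated power.
Absorbed: α·S·A_cross = 0.32·51.8·1.590 = 26.36 W (cross-section A).
Total input = 26.36 + 56.3 = 82.66 W.
Radiated: εσ·A_surf·T⁴ with A_surf = 2A = 3.180 m².
T⁴ = 82.66/(0.32·5.67×10⁻⁸·3.180) = 1.433×10⁹ K⁴.

T ≈ 195 K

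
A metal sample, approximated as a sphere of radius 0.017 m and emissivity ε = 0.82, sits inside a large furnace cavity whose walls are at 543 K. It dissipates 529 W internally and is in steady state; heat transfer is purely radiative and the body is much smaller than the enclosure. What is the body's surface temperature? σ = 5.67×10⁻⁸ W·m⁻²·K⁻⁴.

T ≈ 1340 K

For a small grey body in a large enclosure, net radiated power = εσA(T⁴ − T_w⁴).
Steady state: P = εσA(T⁴ − T_w⁴) with A = 4πr² = 0.003632 m².
T⁴ = P/(εσA) + T_w⁴ = 529/(0.82·5.67×10⁻⁸·0.003632) + (543)⁴
    = 3.133×10¹² + 8.694×10¹⁰ = 3.220×10¹² K⁴.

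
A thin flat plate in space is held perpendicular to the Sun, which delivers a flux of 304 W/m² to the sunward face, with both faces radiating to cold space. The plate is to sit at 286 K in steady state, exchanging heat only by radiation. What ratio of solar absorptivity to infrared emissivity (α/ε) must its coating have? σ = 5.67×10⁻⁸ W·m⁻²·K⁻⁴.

α/ε ≈ 2.50

Balance: αS·A = εσ·2A·T⁴ ⇒ α/ε = 2σT⁴/S.
α/ε = 2·5.67×10⁻⁸·(286)⁴/304 = 2·5.67×10⁻⁸·6.691×10⁹/304.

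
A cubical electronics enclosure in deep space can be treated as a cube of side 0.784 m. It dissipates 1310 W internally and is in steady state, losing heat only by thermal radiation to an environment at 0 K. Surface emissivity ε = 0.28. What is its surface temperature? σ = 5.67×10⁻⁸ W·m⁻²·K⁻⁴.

T ≈ 387 K

Steady state: internal power = radiated power, P = εσA T⁴.
Radiating area A = 6L² = 3.688 m².
T⁴ = P/(εσA) = 1310/(0.28·5.67×10⁻⁸·3.688) = 2.237×10¹⁰ K⁴.
T = (2.237×10¹⁰)^(1/4).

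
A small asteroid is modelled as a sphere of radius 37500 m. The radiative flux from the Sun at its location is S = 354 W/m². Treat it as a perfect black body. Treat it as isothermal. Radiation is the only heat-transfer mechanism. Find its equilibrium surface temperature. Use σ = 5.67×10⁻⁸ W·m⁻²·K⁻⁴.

T ≈ 199 K

At equilibrium, absorbed power = emitted power.
Absorbing cross-section = πr² = 4.418×10⁹ m²; emitting surface = 4πr² = 1.767×10¹⁰ m² (ratio 4).
S·A_cross = εσ·A_surf·T⁴  ⇒  T⁴ = S/(4σ).
T⁴ = 1.00·354/(4·5.67×10⁻⁸) = 1.561×10⁹ K⁴.
T = (1.561×10⁹)^(1/4).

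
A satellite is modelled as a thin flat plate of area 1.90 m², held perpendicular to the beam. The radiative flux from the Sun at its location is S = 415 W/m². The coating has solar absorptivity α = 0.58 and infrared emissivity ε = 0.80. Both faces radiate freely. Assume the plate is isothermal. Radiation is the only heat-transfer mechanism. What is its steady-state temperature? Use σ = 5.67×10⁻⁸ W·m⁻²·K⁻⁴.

At equilibrium, absorbed power = emitted power.
Absorbing cross-section = A = 1.900 m²; emitting surface = 2A = 3.800 m² (ratio 2).
αS·A_cross = εσ·A_surf·T⁴  ⇒  T⁴ = αS/(ε·2σ).
T⁴ = 0.580·415/(0.80·2·5.67×10⁻⁸) = 2.653×10⁹ K⁴.
T = (2.653×10⁹)^(1/4).

T ≈ 227 K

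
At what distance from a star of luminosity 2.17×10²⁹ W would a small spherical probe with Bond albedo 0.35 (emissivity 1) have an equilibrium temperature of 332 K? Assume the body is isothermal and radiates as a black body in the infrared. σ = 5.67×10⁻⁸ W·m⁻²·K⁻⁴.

d ≈ 2.02×10¹² m

For an isothermal black-emitting sphere, (1−a)S·πr² = σ·4πr²·T⁴ ⇒ S = 4σT⁴/(1−a).
S = 4·5.67×10⁻⁸·(332)⁴/0.650 = 4239 W/m².
Flux falls as S = L/(4πd²), so d = √(L/(4πS)) = √(2.17×10²⁹/(4π·4239)).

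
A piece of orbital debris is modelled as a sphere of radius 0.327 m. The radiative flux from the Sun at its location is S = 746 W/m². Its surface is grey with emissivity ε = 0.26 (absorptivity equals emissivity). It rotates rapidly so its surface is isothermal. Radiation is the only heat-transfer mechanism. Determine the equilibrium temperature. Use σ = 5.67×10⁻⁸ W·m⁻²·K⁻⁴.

T ≈ 239 K

At equilibrium, absorbed power = emitted power.
Absorbing cross-section = πr² = 0.3359 m²; emitting surface = 4πr² = 1.344 m² (ratio 4).
εS·A_cross = εσ·A_surf·T⁴  ⇒  T⁴ = S/(4σ)   (ε cancels).
T⁴ = 746/(4·5.67×10⁻⁸) = 3.289×10⁹ K⁴.
T = (3.289×10⁹)^(1/4).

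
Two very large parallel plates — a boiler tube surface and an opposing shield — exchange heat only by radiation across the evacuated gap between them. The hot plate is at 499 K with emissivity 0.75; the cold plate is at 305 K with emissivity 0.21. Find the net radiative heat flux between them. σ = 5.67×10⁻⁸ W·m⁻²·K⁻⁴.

For two infinite grey parallel plates, q = σ(T₁⁴ − T₂⁴)/(1/ε₁ + 1/ε₂ − 1).
T₁⁴ − T₂⁴ = 6.200×10¹⁰ − 8.654×10⁹ = 5.335×10¹⁰ K⁴.
1/ε₁ + 1/ε₂ − 1 = 1.333 + 4.762 − 1 = 5.095.
q = 5.67×10⁻⁸ × 5.335×10¹⁰ / 5.095.

q ≈ 594 W/m²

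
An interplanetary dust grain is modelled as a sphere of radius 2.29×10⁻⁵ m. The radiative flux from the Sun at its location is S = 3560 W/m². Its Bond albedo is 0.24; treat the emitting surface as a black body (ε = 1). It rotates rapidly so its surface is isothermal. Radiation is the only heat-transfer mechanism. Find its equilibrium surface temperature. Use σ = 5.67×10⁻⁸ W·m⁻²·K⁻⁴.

T ≈ 330 K

At equilibrium, absorbed power = emitted power.
Absorbing cross-section = πr² = 1.647×10⁻⁹ m²; emitting surface = 4πr² = 6.590×10⁻⁹ m² (ratio 4).
(1−a)S·A_cross = εσ·A_surf·T⁴  ⇒  T⁴ = (1−a)S/(4σ).
T⁴ = 0.760·3560/(4·5.67×10⁻⁸) = 1.193×10¹⁰ K⁴.
T = (1.193×10¹⁰)^(1/4).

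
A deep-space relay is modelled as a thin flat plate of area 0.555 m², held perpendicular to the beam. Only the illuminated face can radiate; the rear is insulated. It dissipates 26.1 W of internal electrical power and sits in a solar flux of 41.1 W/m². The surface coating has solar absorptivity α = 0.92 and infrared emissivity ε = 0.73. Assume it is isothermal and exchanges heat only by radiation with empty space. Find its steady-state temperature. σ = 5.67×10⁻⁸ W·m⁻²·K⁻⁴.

At steady state, absorbed solar power + internal power = radiated power.
Absorbed: α·S·A_cross = 0.92·41.1·0.5550 = 20.99 W (cross-section A).
Total input = 20.99 + 26.1 = 47.09 W.
Radiated: εσ·A_surf·T⁴ with A_surf = A = 0.5550 m².
T⁴ = 47.09/(0.73·5.67×10⁻⁸·0.5550) = 2.050×10⁹ K⁴.

T ≈ 213 K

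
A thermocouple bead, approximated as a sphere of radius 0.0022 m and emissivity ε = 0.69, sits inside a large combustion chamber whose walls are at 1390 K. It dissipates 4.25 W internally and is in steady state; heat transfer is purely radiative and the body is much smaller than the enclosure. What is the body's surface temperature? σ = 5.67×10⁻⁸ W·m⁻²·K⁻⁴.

T ≈ 1530 K

For a small grey body in a large enclosure, net radiated power = εσA(T⁴ − T_w⁴).
Steady state: P = εσA(T⁴ − T_w⁴) with A = 4πr² = 6.082×10⁻⁵ m².
T⁴ = P/(εσA) + T_w⁴ = 4.25/(0.69·5.67×10⁻⁸·6.082×10⁻⁵) + (1390)⁴
    = 1.786×10¹² + 3.733×10¹² = 5.519×10¹² K⁴.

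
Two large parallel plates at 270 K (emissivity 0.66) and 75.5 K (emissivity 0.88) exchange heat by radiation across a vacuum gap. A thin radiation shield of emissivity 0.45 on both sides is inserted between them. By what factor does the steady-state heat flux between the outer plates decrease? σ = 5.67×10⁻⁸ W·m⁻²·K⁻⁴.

factor ≈ 3.09

Without shield: q₀ = σΔ(T⁴)/(1/ε₁+1/ε₂−1) with denominator 1.652.
With shield the two gaps are in series; the resistances add: (1/ε₁+1/ε_s−1)+(1/ε_s+1/ε₂−1) = 2.737+2.359 = 5.096.
Heat-flux ratio q₀/q = 5.096/1.652.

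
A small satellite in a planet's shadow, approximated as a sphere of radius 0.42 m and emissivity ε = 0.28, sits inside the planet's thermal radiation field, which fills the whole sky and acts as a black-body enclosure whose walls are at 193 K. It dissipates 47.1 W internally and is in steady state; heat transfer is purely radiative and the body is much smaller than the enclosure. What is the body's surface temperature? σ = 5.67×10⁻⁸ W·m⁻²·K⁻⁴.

For a small grey body in a large enclosure, net radiated power = εσA(T⁴ − T_w⁴).
Steady state: P = εσA(T⁴ − T_w⁴) with A = 4πr² = 2.217 m².
T⁴ = P/(εσA) + T_w⁴ = 47.1/(0.28·5.67×10⁻⁸·2.217) + (193)⁴
    = 1.338×10⁹ + 1.387×10⁹ = 2.726×10⁹ K⁴.

T ≈ 228 K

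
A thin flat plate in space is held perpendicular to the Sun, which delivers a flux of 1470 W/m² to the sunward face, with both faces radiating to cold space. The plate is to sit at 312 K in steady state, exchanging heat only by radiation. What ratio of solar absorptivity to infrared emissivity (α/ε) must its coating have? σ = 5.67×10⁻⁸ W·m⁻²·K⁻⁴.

Balance: αS·A = εσ·2A·T⁴ ⇒ α/ε = 2σT⁴/S.
α/ε = 2·5.67×10⁻⁸·(312)⁴/1470 = 2·5.67×10⁻⁸·9.476×10⁹/1470.

α/ε ≈ 0.731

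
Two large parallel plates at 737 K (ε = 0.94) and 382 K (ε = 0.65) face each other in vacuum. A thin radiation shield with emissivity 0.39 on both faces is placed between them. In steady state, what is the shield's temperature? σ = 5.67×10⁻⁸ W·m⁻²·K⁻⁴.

In steady state the net flux on the hot side equals that on the cold side.
σ(T₁⁴−T_s⁴)/D₁ = σ(T_s⁴−T₂⁴)/D₂, with D₁ = 1/ε₁+1/ε_s−1 = 2.628, D₂ = 1/ε_s+1/ε₂−1 = 3.103.
Solve for T_s⁴: T_s⁴ = (D₂·T₁⁴ + D₁·T₂⁴)/(D₁+D₂) = 1.695×10¹¹ K⁴.

T_s ≈ 642 K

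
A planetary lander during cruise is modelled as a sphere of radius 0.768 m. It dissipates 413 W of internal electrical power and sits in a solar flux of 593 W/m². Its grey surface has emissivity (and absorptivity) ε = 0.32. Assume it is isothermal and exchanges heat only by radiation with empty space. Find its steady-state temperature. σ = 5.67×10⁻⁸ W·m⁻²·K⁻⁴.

At steady state, absorbed solar power + internal power = radiated power.
Absorbed: α·S·A_cross = 0.32·593·1.853 = 351.6 W (cross-section πr²).
Total input = 351.6 + 413 = 764.6 W.
Radiated: εσ·A_surf·T⁴ with A_surf = 4πr² = 7.412 m².
T⁴ = 764.6/(0.32·5.67×10⁻⁸·7.412) = 5.686×10⁹ K⁴.

T ≈ 275 K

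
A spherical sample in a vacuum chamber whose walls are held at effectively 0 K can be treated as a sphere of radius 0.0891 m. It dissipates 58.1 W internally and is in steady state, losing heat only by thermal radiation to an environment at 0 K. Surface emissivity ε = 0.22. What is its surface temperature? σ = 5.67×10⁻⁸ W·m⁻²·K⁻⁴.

T ≈ 465 K

Steady state: internal power = radiated power, P = εσA T⁴.
Radiating area A = 4πr² = 0.09976 m².
T⁴ = P/(εσA) = 58.1/(0.22·5.67×10⁻⁸·0.09976) = 4.669×10¹⁰ K⁴.
T = (4.669×10¹⁰)^(1/4).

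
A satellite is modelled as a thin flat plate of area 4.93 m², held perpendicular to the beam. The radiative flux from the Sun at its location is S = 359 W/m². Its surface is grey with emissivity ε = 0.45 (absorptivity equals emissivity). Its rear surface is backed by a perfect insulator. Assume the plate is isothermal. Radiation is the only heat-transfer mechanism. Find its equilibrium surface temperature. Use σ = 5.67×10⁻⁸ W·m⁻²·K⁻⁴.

At equilibrium, absorbed power = emitted power.
Absorbing cross-section = A = 4.930 m²; emitting surface = A = 4.930 m² (ratio 1).
εS·A_cross = εσ·A_surf·T⁴  ⇒  T⁴ = S/(1σ)   (ε cancels).
T⁴ = 359/(1·5.67×10⁻⁸) = 6.332×10⁹ K⁴.
T = (6.332×10⁹)^(1/4).

T ≈ 282 K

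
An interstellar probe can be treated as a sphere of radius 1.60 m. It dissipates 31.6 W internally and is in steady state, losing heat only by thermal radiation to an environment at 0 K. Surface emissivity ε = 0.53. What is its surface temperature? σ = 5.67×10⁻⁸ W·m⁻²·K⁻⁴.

T ≈ 75.6 K

Steady state: internal power = radiated power, P = εσA T⁴.
Radiating area A = 4πr² = 32.17 m².
T⁴ = P/(εσA) = 31.6/(0.53·5.67×10⁻⁸·32.17) = 3.269×10⁷ K⁴.
T = (3.269×10⁷)^(1/4).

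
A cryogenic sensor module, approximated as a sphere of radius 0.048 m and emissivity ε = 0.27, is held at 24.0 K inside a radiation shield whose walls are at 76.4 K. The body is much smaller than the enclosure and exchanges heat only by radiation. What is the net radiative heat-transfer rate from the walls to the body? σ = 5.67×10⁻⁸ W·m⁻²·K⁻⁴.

P_net ≈ 0.0150 W

For a small grey body in a large enclosure: P_net = εσA(T_body⁴ − T_wall⁴).
A = 4πr² = 0.02895 m²; T_body⁴ − T_wall⁴ = 3.318×10⁵ − 3.407×10⁷ = -3.374×10⁷ K⁴.
|P_net| = 0.27·5.67×10⁻⁸·0.02895·3.374×10⁷.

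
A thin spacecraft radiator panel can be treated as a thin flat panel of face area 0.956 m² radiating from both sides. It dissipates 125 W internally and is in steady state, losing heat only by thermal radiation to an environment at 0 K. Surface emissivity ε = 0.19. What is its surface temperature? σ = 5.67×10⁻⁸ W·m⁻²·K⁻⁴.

T ≈ 279 K

Steady state: internal power = radiated power, P = εσA T⁴.
Radiating area A = 2·0.956 = 1.912 m².
T⁴ = P/(εσA) = 125/(0.19·5.67×10⁻⁸·1.912) = 6.069×10⁹ K⁴.
T = (6.069×10⁹)^(1/4).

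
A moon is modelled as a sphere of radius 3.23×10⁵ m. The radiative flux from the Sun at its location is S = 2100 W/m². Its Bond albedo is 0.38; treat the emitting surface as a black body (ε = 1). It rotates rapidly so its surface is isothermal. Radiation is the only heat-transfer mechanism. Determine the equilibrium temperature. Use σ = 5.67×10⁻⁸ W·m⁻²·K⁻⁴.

T ≈ 275 K

At equilibrium, absorbed power = emitted power.
Absorbing cross-section = πr² = 3.278×10¹¹ m²; emitting surface = 4πr² = 1.311×10¹² m² (ratio 4).
(1−a)S·A_cross = εσ·A_surf·T⁴  ⇒  T⁴ = (1−a)S/(4σ).
T⁴ = 0.620·2100/(4·5.67×10⁻⁸) = 5.741×10⁹ K⁴.
T = (5.741×10⁹)^(1/4).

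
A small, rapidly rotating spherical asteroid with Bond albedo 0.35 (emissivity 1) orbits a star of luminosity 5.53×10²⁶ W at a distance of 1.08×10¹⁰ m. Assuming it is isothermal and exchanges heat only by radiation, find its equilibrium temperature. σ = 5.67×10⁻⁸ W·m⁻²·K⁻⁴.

T ≈ 1020 K

First find the stellar flux at distance d: S = L/(4πd²) = 5.53×10²⁶/(4π·(1.08×10¹⁰)²) = 3.773×10⁵ W/m².
For an isothermal sphere, absorbed (1−a)S·πr² = emitted σ·4πr²·T⁴, so T⁴ = (1−a)S/(4σ).
T⁴ = 0.650·3.773×10⁵/(4·5.67×10⁻⁸) = 1.081×10¹² K⁴.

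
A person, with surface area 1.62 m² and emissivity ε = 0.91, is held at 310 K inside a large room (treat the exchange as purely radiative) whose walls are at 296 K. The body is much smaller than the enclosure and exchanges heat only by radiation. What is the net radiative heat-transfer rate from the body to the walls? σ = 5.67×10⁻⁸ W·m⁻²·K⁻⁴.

P_net ≈ 130 W

For a small grey body in a large enclosure: P_net = εσA(T_body⁴ − T_wall⁴).
A = 1.62 m²; T_body⁴ − T_wall⁴ = 9.235×10⁹ − 7.677×10⁹ = 1.559×10⁹ K⁴.
|P_net| = 0.91·5.67×10⁻⁸·1.620·1.559×10⁹.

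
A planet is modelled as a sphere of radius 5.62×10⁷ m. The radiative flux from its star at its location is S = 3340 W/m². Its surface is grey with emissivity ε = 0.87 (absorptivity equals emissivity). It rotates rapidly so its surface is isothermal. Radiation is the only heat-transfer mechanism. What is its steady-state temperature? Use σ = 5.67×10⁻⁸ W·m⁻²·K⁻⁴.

At equilibrium, absorbed power = emitted power.
Absorbing cross-section = πr² = 9.923×10¹⁵ m²; emitting surface = 4πr² = 3.969×10¹⁶ m² (ratio 4).
εS·A_cross = εσ·A_surf·T⁴  ⇒  T⁴ = S/(4σ)   (ε cancels).
T⁴ = 3340/(4·5.67×10⁻⁸) = 1.473×10¹⁰ K⁴.
T = (1.473×10¹⁰)^(1/4).

T ≈ 348 K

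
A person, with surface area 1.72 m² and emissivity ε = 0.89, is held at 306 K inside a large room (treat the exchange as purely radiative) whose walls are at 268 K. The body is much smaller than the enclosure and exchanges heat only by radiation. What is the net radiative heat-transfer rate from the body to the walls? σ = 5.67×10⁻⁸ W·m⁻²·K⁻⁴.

For a small grey body in a large enclosure: P_net = εσA(T_body⁴ − T_wall⁴).
A = 1.72 m²; T_body⁴ − T_wall⁴ = 8.768×10⁹ − 5.159×10⁹ = 3.609×10⁹ K⁴.
|P_net| = 0.89·5.67×10⁻⁸·1.720·3.609×10⁹.

P_net ≈ 313 W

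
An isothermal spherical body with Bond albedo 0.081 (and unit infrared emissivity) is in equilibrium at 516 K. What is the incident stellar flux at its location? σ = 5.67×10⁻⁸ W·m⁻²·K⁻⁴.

S ≈ 17500 W/m²

(1−a)S·πr² = σ·4πr²·T⁴ ⇒ S = 4σT⁴/(1−a).
S = 4·5.67×10⁻⁸·7.089×10¹⁰/0.919.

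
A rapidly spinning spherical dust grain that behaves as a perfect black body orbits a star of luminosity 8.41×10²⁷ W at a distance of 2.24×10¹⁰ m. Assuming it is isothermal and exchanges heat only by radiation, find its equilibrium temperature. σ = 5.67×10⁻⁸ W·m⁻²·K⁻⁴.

First find the stellar flux at distance d: S = L/(4πd²) = 8.41×10²⁷/(4π·(2.24×10¹⁰)²) = 1.334×10⁶ W/m².
For an isothermal sphere, absorbed (1−a)S·πr² = emitted σ·4πr²·T⁴, so T⁴ = (1−a)S/(4σ).
T⁴ = 1.00·1.334×10⁶/(4·5.67×10⁻⁸) = 5.881×10¹² K⁴.

T ≈ 1560 K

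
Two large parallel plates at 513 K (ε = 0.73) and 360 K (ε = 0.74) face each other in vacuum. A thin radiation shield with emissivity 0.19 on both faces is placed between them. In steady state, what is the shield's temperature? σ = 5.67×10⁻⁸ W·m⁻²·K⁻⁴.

In steady state the net flux on the hot side equals that on the cold side.
σ(T₁⁴−T_s⁴)/D₁ = σ(T_s⁴−T₂⁴)/D₂, with D₁ = 1/ε₁+1/ε_s−1 = 5.633, D₂ = 1/ε_s+1/ε₂−1 = 5.615.
Solve for T_s⁴: T_s⁴ = (D₂·T₁⁴ + D₁·T₂⁴)/(D₁+D₂) = 4.298×10¹⁰ K⁴.

T_s ≈ 455 K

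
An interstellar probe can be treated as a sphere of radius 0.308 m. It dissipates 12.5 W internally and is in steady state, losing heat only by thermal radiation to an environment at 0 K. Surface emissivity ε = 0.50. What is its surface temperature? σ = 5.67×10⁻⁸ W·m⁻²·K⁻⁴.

T ≈ 139 K

Steady state: internal power = radiated power, P = εσA T⁴.
Radiating area A = 4πr² = 1.192 m².
T⁴ = P/(εσA) = 12.5/(0.50·5.67×10⁻⁸·1.192) = 3.699×10⁸ K⁴.
T = (3.699×10⁸)^(1/4).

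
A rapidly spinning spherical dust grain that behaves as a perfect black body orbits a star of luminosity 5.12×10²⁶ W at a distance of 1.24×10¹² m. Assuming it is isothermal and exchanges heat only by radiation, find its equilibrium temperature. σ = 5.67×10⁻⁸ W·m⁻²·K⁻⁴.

First find the stellar flux at distance d: S = L/(4πd²) = 5.12×10²⁶/(4π·(1.24×10¹²)²) = 26.50 W/m².
For an isothermal sphere, absorbed (1−a)S·πr² = emitted σ·4πr²·T⁴, so T⁴ = (1−a)S/(4σ).
T⁴ = 1.00·26.50/(4·5.67×10⁻⁸) = 1.168×10⁸ K⁴.

T ≈ 104 K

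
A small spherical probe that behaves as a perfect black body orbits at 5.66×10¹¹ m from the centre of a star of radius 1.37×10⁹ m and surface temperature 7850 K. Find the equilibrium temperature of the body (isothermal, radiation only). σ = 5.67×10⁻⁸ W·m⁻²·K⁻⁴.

T ≈ 273 K

The star's surface emits σT_*⁴; at distance d the flux is S = σT_*⁴(R_*/d)².
S = 5.67×10⁻⁸·(7850)⁴·(1.37×10⁹/5.66×10¹¹)² = 1261 W/m².
For an isothermal sphere T⁴ = (1−a)S/(4σ) = 5.562×10⁹ K⁴.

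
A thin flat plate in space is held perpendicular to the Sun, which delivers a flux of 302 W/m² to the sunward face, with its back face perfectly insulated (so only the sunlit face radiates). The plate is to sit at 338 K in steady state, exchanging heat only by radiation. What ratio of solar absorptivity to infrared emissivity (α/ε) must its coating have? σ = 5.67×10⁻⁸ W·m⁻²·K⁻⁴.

Balance: αS·A = εσ·1A·T⁴ ⇒ α/ε = σT⁴/S.
α/ε = 5.67×10⁻⁸·(338)⁴/302 = 5.67×10⁻⁸·1.305×10¹⁰/302.

α/ε ≈ 2.45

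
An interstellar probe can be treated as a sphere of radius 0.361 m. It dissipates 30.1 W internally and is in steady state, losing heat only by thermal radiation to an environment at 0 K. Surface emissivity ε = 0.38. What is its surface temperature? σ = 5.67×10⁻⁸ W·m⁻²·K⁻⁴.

T ≈ 171 K

Steady state: internal power = radiated power, P = εσA T⁴.
Radiating area A = 4πr² = 1.638 m².
T⁴ = P/(εσA) = 30.1/(0.38·5.67×10⁻⁸·1.638) = 8.531×10⁸ K⁴.
T = (8.531×10⁸)^(1/4).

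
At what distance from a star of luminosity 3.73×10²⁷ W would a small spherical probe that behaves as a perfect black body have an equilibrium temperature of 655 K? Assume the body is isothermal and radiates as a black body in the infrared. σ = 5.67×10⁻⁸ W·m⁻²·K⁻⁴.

For an isothermal black-emitting sphere, (1−a)S·πr² = σ·4πr²·T⁴ ⇒ S = 4σT⁴/(1−a).
S = 4·5.67×10⁻⁸·(655)⁴/1.00 = 41750 W/m².
Flux falls as S = L/(4πd²), so d = √(L/(4πS)) = √(3.73×10²⁷/(4π·41750)).

d ≈ 8.43×10¹⁰ m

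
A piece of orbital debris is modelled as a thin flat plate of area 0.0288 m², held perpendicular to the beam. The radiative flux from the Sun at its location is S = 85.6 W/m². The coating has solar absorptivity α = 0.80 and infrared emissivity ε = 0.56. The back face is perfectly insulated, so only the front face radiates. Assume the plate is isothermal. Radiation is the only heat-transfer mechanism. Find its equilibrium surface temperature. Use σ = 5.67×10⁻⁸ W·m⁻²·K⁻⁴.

At equilibrium, absorbed power = emitted power.
Absorbing cross-section = A = 0.02880 m²; emitting surface = A = 0.02880 m² (ratio 1).
αS·A_cross = εσ·A_surf·T⁴  ⇒  T⁴ = αS/(ε·1σ).
T⁴ = 0.800·85.6/(0.56·1·5.67×10⁻⁸) = 2.157×10⁹ K⁴.
T = (2.157×10⁹)^(1/4).

T ≈ 216 K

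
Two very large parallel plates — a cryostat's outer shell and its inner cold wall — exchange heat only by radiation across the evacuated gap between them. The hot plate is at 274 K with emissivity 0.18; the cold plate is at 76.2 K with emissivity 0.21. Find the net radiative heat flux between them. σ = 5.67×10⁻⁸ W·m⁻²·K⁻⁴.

q ≈ 34.1 W/m²

For two infinite grey parallel plates, q = σ(T₁⁴ − T₂⁴)/(1/ε₁ + 1/ε₂ − 1).
T₁⁴ − T₂⁴ = 5.636×10⁹ − 3.371×10⁷ = 5.603×10⁹ K⁴.
1/ε₁ + 1/ε₂ − 1 = 5.556 + 4.762 − 1 = 9.317.
q = 5.67×10⁻⁸ × 5.603×10⁹ / 9.317.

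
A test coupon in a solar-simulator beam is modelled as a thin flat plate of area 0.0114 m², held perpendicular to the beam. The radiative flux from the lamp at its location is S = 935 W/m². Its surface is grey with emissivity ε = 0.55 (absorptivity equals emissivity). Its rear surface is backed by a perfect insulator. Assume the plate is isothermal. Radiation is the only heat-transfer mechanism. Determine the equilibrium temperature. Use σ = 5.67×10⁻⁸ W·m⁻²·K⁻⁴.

T ≈ 358 K

At equilibrium, absorbed power = emitted power.
Absorbing cross-section = A = 0.01140 m²; emitting surface = A = 0.01140 m² (ratio 1).
εS·A_cross = εσ·A_surf·T⁴  ⇒  T⁴ = S/(1σ)   (ε cancels).
T⁴ = 935/(1·5.67×10⁻⁸) = 1.649×10¹⁰ K⁴.
T = (1.649×10¹⁰)^(1/4).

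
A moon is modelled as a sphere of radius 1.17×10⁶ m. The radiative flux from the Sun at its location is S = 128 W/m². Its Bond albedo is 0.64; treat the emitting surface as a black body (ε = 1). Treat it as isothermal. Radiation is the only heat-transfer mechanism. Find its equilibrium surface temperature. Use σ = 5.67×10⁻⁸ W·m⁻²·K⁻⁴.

At equilibrium, absorbed power = emitted power.
Absorbing cross-section = πr² = 4.301×10¹² m²; emitting surface = 4πr² = 1.720×10¹³ m² (ratio 4).
(1−a)S·A_cross = εσ·A_surf·T⁴  ⇒  T⁴ = (1−a)S/(4σ).
T⁴ = 0.360·128/(4·5.67×10⁻⁸) = 2.032×10⁸ K⁴.
T = (2.032×10⁸)^(1/4).

T ≈ 119 K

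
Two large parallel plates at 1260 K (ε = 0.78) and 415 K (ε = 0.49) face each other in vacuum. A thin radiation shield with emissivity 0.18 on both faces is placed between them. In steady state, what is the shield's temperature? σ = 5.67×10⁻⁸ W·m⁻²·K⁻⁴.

T_s ≈ 1080 K

In steady state the net flux on the hot side equals that on the cold side.
σ(T₁⁴−T_s⁴)/D₁ = σ(T_s⁴−T₂⁴)/D₂, with D₁ = 1/ε₁+1/ε_s−1 = 5.838, D₂ = 1/ε_s+1/ε₂−1 = 6.596.
Solve for T_s⁴: T_s⁴ = (D₂·T₁⁴ + D₁·T₂⁴)/(D₁+D₂) = 1.351×10¹² K⁴.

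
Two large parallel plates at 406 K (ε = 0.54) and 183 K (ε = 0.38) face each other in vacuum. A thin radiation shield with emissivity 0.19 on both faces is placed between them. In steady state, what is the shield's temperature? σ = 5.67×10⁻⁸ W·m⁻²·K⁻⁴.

T_s ≈ 350 K

In steady state the net flux on the hot side equals that on the cold side.
σ(T₁⁴−T_s⁴)/D₁ = σ(T_s⁴−T₂⁴)/D₂, with D₁ = 1/ε₁+1/ε_s−1 = 6.115, D₂ = 1/ε_s+1/ε₂−1 = 6.895.
Solve for T_s⁴: T_s⁴ = (D₂·T₁⁴ + D₁·T₂⁴)/(D₁+D₂) = 1.493×10¹⁰ K⁴.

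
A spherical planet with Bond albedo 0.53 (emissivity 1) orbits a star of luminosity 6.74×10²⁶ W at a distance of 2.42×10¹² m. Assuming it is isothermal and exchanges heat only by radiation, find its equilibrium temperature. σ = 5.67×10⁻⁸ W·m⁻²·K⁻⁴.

T ≈ 66.0 K

First find the stellar flux at distance d: S = L/(4πd²) = 6.74×10²⁶/(4π·(2.42×10¹²)²) = 9.158 W/m².
For an isothermal sphere, absorbed (1−a)S·πr² = emitted σ·4πr²·T⁴, so T⁴ = (1−a)S/(4σ).
T⁴ = 0.470·9.158/(4·5.67×10⁻⁸) = 1.898×10⁷ K⁴.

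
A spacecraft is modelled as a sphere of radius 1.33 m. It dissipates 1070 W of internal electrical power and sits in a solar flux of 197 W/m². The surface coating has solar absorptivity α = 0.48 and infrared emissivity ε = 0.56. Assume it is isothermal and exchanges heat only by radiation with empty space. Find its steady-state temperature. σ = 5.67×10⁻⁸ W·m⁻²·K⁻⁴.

At steady state, absorbed solar power + internal power = radiated power.
Absorbed: α·S·A_cross = 0.48·197·5.557 = 525.5 W (cross-section πr²).
Total input = 525.5 + 1070 = 1595 W.
Radiated: εσ·A_surf·T⁴ with A_surf = 4πr² = 22.23 m².
T⁴ = 1595/(0.56·5.67×10⁻⁸·22.23) = 2.261×10⁹ K⁴.

T ≈ 218 K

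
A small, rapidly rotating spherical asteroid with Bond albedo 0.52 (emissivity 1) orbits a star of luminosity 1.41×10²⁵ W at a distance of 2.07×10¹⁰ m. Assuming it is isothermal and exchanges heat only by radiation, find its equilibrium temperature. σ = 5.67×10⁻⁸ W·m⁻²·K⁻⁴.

T ≈ 273 K

First find the stellar flux at distance d: S = L/(4πd²) = 1.41×10²⁵/(4π·(2.07×10¹⁰)²) = 2619 W/m².
For an isothermal sphere, absorbed (1−a)S·πr² = emitted σ·4πr²·T⁴, so T⁴ = (1−a)S/(4σ).
T⁴ = 0.480·2619/(4·5.67×10⁻⁸) = 5.542×10⁹ K⁴.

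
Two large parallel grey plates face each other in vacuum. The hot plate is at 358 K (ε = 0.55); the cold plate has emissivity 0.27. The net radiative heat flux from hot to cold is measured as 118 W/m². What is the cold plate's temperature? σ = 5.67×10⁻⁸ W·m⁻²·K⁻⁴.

T₂ ≈ 289 K

q = σ(T₁⁴ − T₂⁴)/(1/ε₁ + 1/ε₂ − 1); denominator = 4.522.
T₂⁴ = T₁⁴ − q·(1/ε₁+1/ε₂−1)/σ = 1.643×10¹⁰ − 118·4.522/5.67×10⁻⁸
    = 7.015×10⁹ K⁴.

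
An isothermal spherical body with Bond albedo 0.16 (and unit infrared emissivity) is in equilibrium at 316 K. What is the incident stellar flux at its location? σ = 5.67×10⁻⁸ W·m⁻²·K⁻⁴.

S ≈ 2690 W/m²

(1−a)S·πr² = σ·4πr²·T⁴ ⇒ S = 4σT⁴/(1−a).
S = 4·5.67×10⁻⁸·9.971×10⁹/0.840.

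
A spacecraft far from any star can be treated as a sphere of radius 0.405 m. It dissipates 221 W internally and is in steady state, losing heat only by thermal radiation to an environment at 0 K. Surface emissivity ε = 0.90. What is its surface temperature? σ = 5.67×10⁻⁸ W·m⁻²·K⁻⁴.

T ≈ 214 K

Steady state: internal power = radiated power, P = εσA T⁴.
Radiating area A = 4πr² = 2.061 m².
T⁴ = P/(εσA) = 221/(0.90·5.67×10⁻⁸·2.061) = 2.101×10⁹ K⁴.
T = (2.101×10⁹)^(1/4).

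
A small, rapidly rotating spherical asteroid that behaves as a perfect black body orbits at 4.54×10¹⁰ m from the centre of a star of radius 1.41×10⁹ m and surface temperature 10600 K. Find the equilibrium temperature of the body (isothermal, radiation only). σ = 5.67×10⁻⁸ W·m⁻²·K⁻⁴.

The star's surface emits σT_*⁴; at distance d the flux is S = σT_*⁴(R_*/d)².
S = 5.67×10⁻⁸·(10600)⁴·(1.41×10⁹/4.54×10¹⁰)² = 6.905×10⁵ W/m².
For an isothermal sphere T⁴ = (1−a)S/(4σ) = 3.044×10¹² K⁴.

T ≈ 1320 K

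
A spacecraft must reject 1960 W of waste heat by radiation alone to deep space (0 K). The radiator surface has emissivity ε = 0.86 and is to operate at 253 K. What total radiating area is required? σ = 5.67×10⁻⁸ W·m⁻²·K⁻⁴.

A ≈ 9.81 m²

P = εσA T⁴ ⇒ A = P/(εσT⁴).
T⁴ = 4.097×10⁹ K⁴.
A = 1960/(0.86 × 5.67×10⁻⁸ × 4.097×10⁹).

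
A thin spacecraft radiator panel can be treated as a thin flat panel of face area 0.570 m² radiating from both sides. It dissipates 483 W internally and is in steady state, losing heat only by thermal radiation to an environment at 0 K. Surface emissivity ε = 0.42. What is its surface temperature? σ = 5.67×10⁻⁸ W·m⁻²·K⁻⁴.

Steady state: internal power = radiated power, P = εσA T⁴.
Radiating area A = 2·0.570 = 1.140 m².
T⁴ = P/(εσA) = 483/(0.42·5.67×10⁻⁸·1.140) = 1.779×10¹⁰ K⁴.
T = (1.779×10¹⁰)^(1/4).

T ≈ 365 K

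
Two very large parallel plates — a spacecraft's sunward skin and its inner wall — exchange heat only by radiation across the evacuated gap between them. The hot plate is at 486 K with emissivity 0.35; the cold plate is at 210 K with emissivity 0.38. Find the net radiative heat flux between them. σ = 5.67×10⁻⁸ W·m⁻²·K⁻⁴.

For two infinite grey parallel plates, q = σ(T₁⁴ − T₂⁴)/(1/ε₁ + 1/ε₂ − 1).
T₁⁴ − T₂⁴ = 5.579×10¹⁰ − 1.945×10⁹ = 5.384×10¹⁰ K⁴.
1/ε₁ + 1/ε₂ − 1 = 2.857 + 2.632 − 1 = 4.489.
q = 5.67×10⁻⁸ × 5.384×10¹⁰ / 4.489.

q ≈ 680 W/m²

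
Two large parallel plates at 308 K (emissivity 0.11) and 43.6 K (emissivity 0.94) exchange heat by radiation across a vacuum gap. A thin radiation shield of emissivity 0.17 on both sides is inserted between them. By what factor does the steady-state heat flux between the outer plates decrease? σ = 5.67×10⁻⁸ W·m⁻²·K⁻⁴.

factor ≈ 2.18

Without shield: q₀ = σΔ(T⁴)/(1/ε₁+1/ε₂−1) with denominator 9.155.
With shield the two gaps are in series; the resistances add: (1/ε₁+1/ε_s−1)+(1/ε_s+1/ε₂−1) = 13.97+5.946 = 19.92.
Heat-flux ratio q₀/q = 19.92/9.155.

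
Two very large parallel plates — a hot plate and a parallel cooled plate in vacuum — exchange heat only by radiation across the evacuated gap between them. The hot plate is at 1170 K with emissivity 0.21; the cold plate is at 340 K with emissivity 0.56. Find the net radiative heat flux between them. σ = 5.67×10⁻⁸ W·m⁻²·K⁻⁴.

q ≈ 19000 W/m²

For two infinite grey parallel plates, q = σ(T₁⁴ − T₂⁴)/(1/ε₁ + 1/ε₂ − 1).
T₁⁴ − T₂⁴ = 1.874×10¹² − 1.336×10¹⁰ = 1.861×10¹² K⁴.
1/ε₁ + 1/ε₂ − 1 = 4.762 + 1.786 − 1 = 5.548.
q = 5.67×10⁻⁸ × 1.861×10¹² / 5.548.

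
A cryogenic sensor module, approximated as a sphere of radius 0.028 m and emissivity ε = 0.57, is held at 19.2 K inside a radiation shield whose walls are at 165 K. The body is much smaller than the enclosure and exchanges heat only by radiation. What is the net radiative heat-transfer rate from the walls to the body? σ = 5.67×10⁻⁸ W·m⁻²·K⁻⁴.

For a small grey body in a large enclosure: P_net = εσA(T_body⁴ − T_wall⁴).
A = 4πr² = 0.009852 m²; T_body⁴ − T_wall⁴ = 1.359×10⁵ − 7.412×10⁸ = -7.411×10⁸ K⁴.
|P_net| = 0.57·5.67×10⁻⁸·0.009852·7.411×10⁸.

P_net ≈ 0.236 W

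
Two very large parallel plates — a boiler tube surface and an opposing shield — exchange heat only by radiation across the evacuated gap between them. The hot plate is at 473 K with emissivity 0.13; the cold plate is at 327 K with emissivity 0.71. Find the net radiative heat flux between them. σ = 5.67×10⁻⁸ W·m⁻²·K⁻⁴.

For two infinite grey parallel plates, q = σ(T₁⁴ − T₂⁴)/(1/ε₁ + 1/ε₂ − 1).
T₁⁴ − T₂⁴ = 5.005×10¹⁰ − 1.143×10¹⁰ = 3.862×10¹⁰ K⁴.
1/ε₁ + 1/ε₂ − 1 = 7.692 + 1.408 − 1 = 8.101.
q = 5.67×10⁻⁸ × 3.862×10¹⁰ / 8.101.

q ≈ 270 W/m²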